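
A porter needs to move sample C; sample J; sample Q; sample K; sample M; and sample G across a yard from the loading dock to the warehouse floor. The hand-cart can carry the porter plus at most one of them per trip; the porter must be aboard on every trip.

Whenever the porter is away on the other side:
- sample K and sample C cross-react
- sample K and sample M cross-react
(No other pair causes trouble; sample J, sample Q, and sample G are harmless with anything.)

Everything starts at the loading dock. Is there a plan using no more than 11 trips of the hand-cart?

Counting alone: the porter can take at most 1 across per trip to the warehouse floor, so moving all 6 needs at least 6 loaded trips out, with a return between consecutive ones — at least 11 crossings.
The safety rule pushes this higher. Following every safe sequence of crossings, the most of the 6 that can be at the warehouse floor as the hand-cart arrives there on crossing 11 is 5 — never all 6.
So the move cannot be finished within 11 crossings. (The shortest complete plan takes 13:)
1. Porter goes to the warehouse floor with sample K.  [the loading dock: sample C, sample G, sample J, sample M, sample Q | the warehouse floor: sample K]
2. Porter goes back to the loading dock alone.  [the loading dock: sample C, sample G, sample J, sample M, sample Q | the warehouse floor: sample K]
3. Porter goes to the warehouse floor with sample C.  [the loading dock: sample G, sample J, sample M, sample Q | the warehouse floor: sample C, sample K]
4. Porter goes back to the loading dock with sample K.  [the loading dock: sample G, sample J, sample K, sample M, sample Q | the warehouse floor: sample C]
5. Porter goes to the warehouse floor with sample M.  [the loading dock: sample G, sample J, sample K, sample Q | the warehouse floor: sample C, sample M]
6. Porter goes back to the loading dock alone.  [the loading dock: sample G, sample J, sample K, sample Q | the warehouse floor: sample C, sample M]
7. Porter goes to the warehouse floor with sample J.  [the loading dock: sample G, sample K, sample Q | the warehouse floor: sample C, sample J, sample M]
8. Porter goes back to the loading dock alone.  [the loading dock: sample G, sample K, sample Q | the warehouse floor: sample C, sample J, sample M]
9. Porter goes to the warehouse floor with sample Q.  [the loading dock: sample G, sample K | the warehouse floor: sample C, sample J, sample M, sample Q]
10. Porter goes back to the loading dock alone.  [the loading dock: sample G, sample K | the warehouse floor: sample C, sample J, sample M, sample Q]
11. Porter goes to the warehouse floor with sample G.  [the loading dock: sample K | the warehouse floor: sample C, sample G, sample J, sample M, sample Q]
12. Porter goes back to the loading dock alone.  [the loading dock: sample K | the warehouse floor: sample C, sample G, sample J, sample M, sample Q]
13. Porter goes to the warehouse floor with sample K.  [the loading dock: — | the warehouse floor: sample C, sample G, sample J, sample K, sample M, sample Q]

No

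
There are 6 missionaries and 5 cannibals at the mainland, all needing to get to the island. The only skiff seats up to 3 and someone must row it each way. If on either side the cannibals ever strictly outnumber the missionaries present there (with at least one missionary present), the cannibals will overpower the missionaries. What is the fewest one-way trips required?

9

Counting alone: each trip to the island takes at most 3 across and each return brings at least 1 back, so after t trips out (and t−1 returns) at most 3t − (t−1) of the 11 are across; that first reaches 11 at t = 5, so at least 9 crossings are needed.
The plan below uses exactly 9 crossings, so it is optimal:
1. 3 cannibals → the island.  (the mainland: 6M 2C; the island: 0M 3C)
2. 1 cannibal ← the mainland.  (the mainland: 6M 3C; the island: 0M 2C)
3. 3 missionaries → the island.  (the mainland: 3M 3C; the island: 3M 2C)
4. 1 missionary ← the mainland.  (the mainland: 4M 3C; the island: 2M 2C)
5. 2 missionaries and 1 cannibal → the island.  (the mainland: 2M 2C; the island: 4M 3C)
6. 1 missionary ← the mainland.  (the mainland: 3M 2C; the island: 3M 3C)
7. 2 missionaries and 1 cannibal → the island.  (the mainland: 1M 1C; the island: 5M 4C)
8. 1 missionary ← the mainland.  (the mainland: 2M 1C; the island: 4M 4C)
9. 2 missionaries and 1 cannibal → the island.  (the mainland: 0M 0C; the island: 6M 5C)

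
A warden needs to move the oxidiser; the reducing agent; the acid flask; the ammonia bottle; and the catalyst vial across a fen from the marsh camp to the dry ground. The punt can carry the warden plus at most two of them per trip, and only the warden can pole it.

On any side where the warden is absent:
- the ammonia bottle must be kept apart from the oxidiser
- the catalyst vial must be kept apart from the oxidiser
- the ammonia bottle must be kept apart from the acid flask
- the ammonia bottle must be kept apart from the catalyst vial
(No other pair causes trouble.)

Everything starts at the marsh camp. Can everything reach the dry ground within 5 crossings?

Counting alone: the warden can take at most 2 across per trip to the dry ground, so moving all 5 needs at least 3 loaded trips out, with a return between consecutive ones — at least 5 crossings.
The safety rule pushes this higher. Following every safe sequence of crossings, the most of the 5 that can be at the dry ground as the punt arrives there on crossing 5 is 4 — never all 5.
So the move cannot be finished within 5 crossings. (The shortest complete plan takes 7:)
1. Warden goes to the dry ground with the ammonia bottle and the oxidiser.
2. Warden goes back to the marsh camp with the oxidiser.
3. Warden goes to the dry ground with the oxidiser and the reducing agent.
4. Warden goes back to the marsh camp with the oxidiser.
5. Warden goes to the dry ground with the acid flask and the oxidiser.
6. Warden goes back to the marsh camp with the ammonia bottle.
7. Warden goes to the dry ground with the ammonia bottle and the catalyst vial.

No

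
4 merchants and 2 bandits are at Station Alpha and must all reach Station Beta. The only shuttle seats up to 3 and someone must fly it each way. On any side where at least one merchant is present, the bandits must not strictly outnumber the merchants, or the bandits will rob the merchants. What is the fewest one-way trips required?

Counting alone: each trip to Station Beta takes at most 3 across and each return brings at least 1 back, so after t trips out (and t−1 returns) at most 3t − (t−1) of the 6 are across; that first reaches 6 at t = 3, so at least 5 crossings are needed.
The plan below uses exactly 5 crossings, so it is optimal:
1. 2 bandits → Station Beta.  (Station Alpha: 4M 0B; Station Beta: 0M 2B)
2. 1 bandit ← Station Alpha.  (Station Alpha: 4M 1B; Station Beta: 0M 1B)
3. 2 merchants and 1 bandit → Station Beta.  (Station Alpha: 2M 0B; Station Beta: 2M 2B)
4. 1 bandit ← Station Alpha.  (Station Alpha: 2M 1B; Station Beta: 2M 1B)
5. 2 merchants and 1 bandit → Station Beta.  (Station Alpha: 0M 0B; Station Beta: 4M 2B)

5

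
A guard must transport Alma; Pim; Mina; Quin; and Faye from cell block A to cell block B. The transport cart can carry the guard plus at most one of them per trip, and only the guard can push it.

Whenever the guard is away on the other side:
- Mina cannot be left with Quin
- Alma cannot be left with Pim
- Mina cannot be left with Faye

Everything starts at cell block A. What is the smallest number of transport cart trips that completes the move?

Whatever the first load, the items left behind include a forbidden pair without the guard. No opening move is safe, so no plan exists.

impossible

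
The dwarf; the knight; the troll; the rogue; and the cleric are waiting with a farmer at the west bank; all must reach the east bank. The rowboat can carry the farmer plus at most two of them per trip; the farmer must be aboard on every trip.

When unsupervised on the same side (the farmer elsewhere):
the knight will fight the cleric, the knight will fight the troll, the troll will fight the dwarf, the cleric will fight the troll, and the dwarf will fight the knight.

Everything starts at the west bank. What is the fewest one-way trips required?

7

Counting alone: the farmer can take at most 2 across per trip to the east bank, so moving all 5 needs at least 3 loaded trips out, with a return between consecutive ones — at least 5 crossings.
The safety rule pushes this higher. Following every safe sequence of crossings, the most of the 5 that can be at the east bank as the rowboat arrives there on crossing 5 is 4 — never all 5.
So no plan with fewer than 7 crossings exists, and this one achieves 7:
1. Farmer goes to the east bank with the knight and the troll.  [the west bank: the cleric, the dwarf, the rogue | the east bank: the knight, the troll]
2. Farmer goes back to the west bank with the knight.  [the west bank: the cleric, the dwarf, the knight, the rogue | the east bank: the troll]
3. Farmer goes to the east bank with the cleric and the dwarf.  [the west bank: the knight, the rogue | the east bank: the cleric, the dwarf, the troll]
4. Farmer goes back to the west bank with the troll.  [the west bank: the knight, the rogue, the troll | the east bank: the cleric, the dwarf]
5. Farmer goes to the east bank with the knight and the rogue.  [the west bank: the troll | the east bank: the cleric, the dwarf, the knight, the rogue]
6. Farmer goes back to the west bank with the knight.  [the west bank: the knight, the troll | the east bank: the cleric, the dwarf, the rogue]
7. Farmer goes to the east bank with the knight and the troll.  [the west bank: — | the east bank: the cleric, the dwarf, the knight, the rogue, the troll]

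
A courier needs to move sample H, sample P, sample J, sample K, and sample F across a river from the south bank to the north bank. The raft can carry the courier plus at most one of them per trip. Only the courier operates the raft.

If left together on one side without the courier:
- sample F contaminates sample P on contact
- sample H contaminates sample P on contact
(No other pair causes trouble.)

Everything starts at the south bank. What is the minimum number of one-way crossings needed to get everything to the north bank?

11

Counting alone: the courier can take at most 1 across per trip to the north bank, so moving all 5 needs at least 5 loaded trips out, with a return between consecutive ones — at least 9 crossings.
The safety rule pushes this higher. Following every safe sequence of crossings, the most of the 5 that can be at the north bank as the raft arrives there on crossing 9 is 4 — never all 5.
So no plan with fewer than 11 crossings exists, and this one achieves 11:
1. Courier goes to the north bank with sample P.
2. Courier goes back to the south bank alone.
3. Courier goes to the north bank with sample H.
4. Courier goes back to the south bank with sample P.
5. Courier goes to the north bank with sample F.
6. Courier goes back to the south bank alone.
7. Courier goes to the north bank with sample J.
8. Courier goes back to the south bank alone.
9. Courier goes to the north bank with sample K.
10. Courier goes back to the south bank alone.
11. Courier goes to the north bank with sample P.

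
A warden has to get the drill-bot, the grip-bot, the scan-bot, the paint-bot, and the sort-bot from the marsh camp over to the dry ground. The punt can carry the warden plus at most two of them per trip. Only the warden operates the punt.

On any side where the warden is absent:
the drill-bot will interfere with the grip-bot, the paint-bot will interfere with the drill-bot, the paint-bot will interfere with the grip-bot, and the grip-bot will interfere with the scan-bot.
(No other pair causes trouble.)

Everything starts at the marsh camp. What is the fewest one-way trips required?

7

Counting alone: the warden can take at most 2 across per trip to the dry ground, so moving all 5 needs at least 3 loaded trips out, with a return between consecutive ones — at least 5 crossings.
The safety rule pushes this higher. Following every safe sequence of crossings, the most of the 5 that can be at the dry ground as the punt arrives there on crossing 5 is 4 — never all 5.
So no plan with fewer than 7 crossings exists, and this one achieves 7:
1. Warden goes to the dry ground with the drill-bot and the grip-bot.  [the marsh camp: the paint-bot, the scan-bot, the sort-bot | the dry ground: the drill-bot, the grip-bot]
2. Warden goes back to the marsh camp with the drill-bot.  [the marsh camp: the drill-bot, the paint-bot, the scan-bot, the sort-bot | the dry ground: the grip-bot]
3. Warden goes to the dry ground with the drill-bot and the scan-bot.  [the marsh camp: the paint-bot, the sort-bot | the dry ground: the drill-bot, the grip-bot, the scan-bot]
4. Warden goes back to the marsh camp with the grip-bot.  [the marsh camp: the grip-bot, the paint-bot, the sort-bot | the dry ground: the drill-bot, the scan-bot]
5. Warden goes to the dry ground with the grip-bot and the sort-bot.  [the marsh camp: the paint-bot | the dry ground: the drill-bot, the grip-bot, the scan-bot, the sort-bot]
6. Warden goes back to the marsh camp with the grip-bot.  [the marsh camp: the grip-bot, the paint-bot | the dry ground: the drill-bot, the scan-bot, the sort-bot]
7. Warden goes to the dry ground with the grip-bot and the paint-bot.  [the marsh camp: — | the dry ground: the drill-bot, the grip-bot, the paint-bot, the scan-bot, the sort-bot]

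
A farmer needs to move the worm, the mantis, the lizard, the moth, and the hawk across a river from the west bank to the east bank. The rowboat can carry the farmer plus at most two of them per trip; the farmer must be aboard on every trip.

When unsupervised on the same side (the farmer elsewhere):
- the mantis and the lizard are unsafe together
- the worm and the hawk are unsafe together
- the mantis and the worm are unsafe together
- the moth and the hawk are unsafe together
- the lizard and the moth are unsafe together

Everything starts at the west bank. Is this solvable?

No

Whatever the first load, the items left behind include a forbidden pair without the farmer. No opening move is safe, so no plan exists.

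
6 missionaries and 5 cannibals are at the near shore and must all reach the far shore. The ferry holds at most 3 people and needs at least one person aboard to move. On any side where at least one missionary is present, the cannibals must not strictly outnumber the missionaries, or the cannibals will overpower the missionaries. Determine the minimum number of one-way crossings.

Counting alone: each trip to the far shore takes at most 3 across and each return brings at least 1 back, so after t trips out (and t−1 returns) at most 3t − (t−1) of the 11 are across; that first reaches 11 at t = 5, so at least 9 crossings are needed.
The plan below uses exactly 9 crossings, so it is optimal:
1. 3 cannibals → the far shore.  (the near shore: 6M 2C; the far shore: 0M 3C)
2. 1 cannibal ← the near shore.  (the near shore: 6M 3C; the far shore: 0M 2C)
3. 3 missionaries → the far shore.  (the near shore: 3M 3C; the far shore: 3M 2C)
4. 1 missionary ← the near shore.  (the near shore: 4M 3C; the far shore: 2M 2C)
5. 2 missionaries and 1 cannibal → the far shore.  (the near shore: 2M 2C; the far shore: 4M 3C)
6. 1 missionary ← the near shore.  (the near shore: 3M 2C; the far shore: 3M 3C)
7. 2 missionaries and 1 cannibal → the far shore.  (the near shore: 1M 1C; the far shore: 5M 4C)
8. 1 missionary ← the near shore.  (the near shore: 2M 1C; the far shore: 4M 4C)
9. 2 missionaries and 1 cannibal → the far shore.  (the near shore: 0M 0C; the far shore: 6M 5C)

9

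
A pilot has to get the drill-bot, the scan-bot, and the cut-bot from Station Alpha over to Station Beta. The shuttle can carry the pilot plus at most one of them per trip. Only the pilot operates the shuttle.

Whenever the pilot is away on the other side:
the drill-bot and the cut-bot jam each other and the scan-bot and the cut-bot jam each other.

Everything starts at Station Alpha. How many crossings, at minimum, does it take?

Counting alone: the pilot can take at most 1 across per trip to Station Beta, so moving all 3 needs at least 3 loaded trips out, with a return between consecutive ones — at least 5 crossings.
The safety rule pushes this higher. Following every safe sequence of crossings, the most of the 3 that can be at Station Beta as the shuttle arrives there on crossing 5 is 2 — never all 3.
So no plan with fewer than 7 crossings exists, and this one achieves 7:
1. Pilot goes to Station Beta with the cut-bot.
2. Pilot goes back to Station Alpha alone.
3. Pilot goes to Station Beta with the drill-bot.
4. Pilot goes back to Station Alpha with the cut-bot.
5. Pilot goes to Station Beta with the scan-bot.
6. Pilot goes back to Station Alpha alone.
7. Pilot goes to Station Beta with the cut-bot.

7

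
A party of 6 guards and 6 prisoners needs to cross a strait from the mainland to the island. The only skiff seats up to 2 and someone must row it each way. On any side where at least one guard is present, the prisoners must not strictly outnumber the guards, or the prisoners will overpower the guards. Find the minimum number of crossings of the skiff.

impossible

Following every safe sequence of crossings from the start, the most of the 12 that can be at the island as the skiff arrives there on crossings 1, 3, 5, 7, 9 is 2, 3, 4, 5, 6 respectively; the best ever achieved is 6 of 12.
From crossing 11 on, no configuration arises that was not already reachable earlier: only 15 distinct safe configurations (who is on which side, and where the skiff is) can ever be reached, none of them has everyone across, and every continuation just revisits them. They are: 0 guards + 0 prisoners across (skiff back at the start); 0 guards + 1 prisoner across (skiff there); 0 guards + 1 prisoner across (skiff back at the start); 0 guards + 2 prisoners across (skiff there); 0 guards + 2 prisoners across (skiff back at the start); 0 guards + 3 prisoners across (skiff there); 0 guards + 3 prisoners across (skiff back at the start); 0 guards + 4 prisoners across (skiff there); 0 guards + 4 prisoners across (skiff back at the start); 0 guards + 5 prisoners across (skiff there); 0 guards + 5 prisoners across (skiff back at the start); 0 guards + 6 prisoners across (skiff there); 1 guard + 1 prisoner across (skiff there); 1 guard + 1 prisoner across (skiff back at the start); 2 guards + 2 prisoners across (skiff there). So no valid plan exists.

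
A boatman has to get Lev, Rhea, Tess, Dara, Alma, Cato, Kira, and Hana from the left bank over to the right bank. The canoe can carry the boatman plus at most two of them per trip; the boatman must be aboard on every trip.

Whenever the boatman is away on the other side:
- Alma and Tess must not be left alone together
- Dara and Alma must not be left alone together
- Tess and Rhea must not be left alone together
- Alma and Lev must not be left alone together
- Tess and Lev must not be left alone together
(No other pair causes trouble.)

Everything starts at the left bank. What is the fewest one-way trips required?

13

Counting alone: the boatman can take at most 2 across per trip to the right bank, so moving all 8 needs at least 4 loaded trips out, with a return between consecutive ones — at least 7 crossings.
The safety rule pushes this higher. Following every safe sequence of crossings, the most of the 8 that can be at the right bank as the canoe arrives there on crossings 7, 9, 11 is 5, 6, 7 respectively — never all 8.
So no plan with fewer than 13 crossings exists, and this one achieves 13:
1. Boatman goes to the right bank with Alma and Tess.
2. Boatman goes back to the left bank with Tess.
3. Boatman goes to the right bank with Lev and Rhea.
4. Boatman goes back to the left bank with Lev.
5. Boatman goes to the right bank with Dara and Lev.
6. Boatman goes back to the left bank with Alma.
7. Boatman goes to the right bank with Cato and Tess.
8. Boatman goes back to the left bank with Tess.
9. Boatman goes to the right bank with Kira and Tess.
10. Boatman goes back to the left bank with Tess.
11. Boatman goes to the right bank with Hana and Tess.
12. Boatman goes back to the left bank with Tess.
13. Boatman goes to the right bank with Alma and Tess.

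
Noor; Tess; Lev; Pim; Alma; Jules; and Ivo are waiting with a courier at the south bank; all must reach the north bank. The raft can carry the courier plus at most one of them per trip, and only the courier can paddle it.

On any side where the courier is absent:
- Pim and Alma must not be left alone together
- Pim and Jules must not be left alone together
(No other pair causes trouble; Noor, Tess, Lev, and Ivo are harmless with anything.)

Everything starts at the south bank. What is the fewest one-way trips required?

15

Counting alone: the courier can take at most 1 across per trip to the north bank, so moving all 7 needs at least 7 loaded trips out, with a return between consecutive ones — at least 13 crossings.
The safety rule pushes this higher. Following every safe sequence of crossings, the most of the 7 that can be at the north bank as the raft arrives there on crossing 13 is 6 — never all 7.
So no plan with fewer than 15 crossings exists, and this one achieves 15:
1. Courier goes to the north bank with Pim.  [the south bank: Alma, Ivo, Jules, Lev, Noor, Tess | the north bank: Pim]
2. Courier goes back to the south bank alone.  [the south bank: Alma, Ivo, Jules, Lev, Noor, Tess | the north bank: Pim]
3. Courier goes to the north bank with Noor.  [the south bank: Alma, Ivo, Jules, Lev, Tess | the north bank: Noor, Pim]
4. Courier goes back to the south bank alone.  [the south bank: Alma, Ivo, Jules, Lev, Tess | the north bank: Noor, Pim]
5. Courier goes to the north bank with Tess.  [the south bank: Alma, Ivo, Jules, Lev | the north bank: Noor, Pim, Tess]
6. Courier goes back to the south bank alone.  [the south bank: Alma, Ivo, Jules, Lev | the north bank: Noor, Pim, Tess]
7. Courier goes to the north bank with Lev.  [the south bank: Alma, Ivo, Jules | the north bank: Lev, Noor, Pim, Tess]
8. Courier goes back to the south bank alone.  [the south bank: Alma, Ivo, Jules | the north bank: Lev, Noor, Pim, Tess]
9. Courier goes to the north bank with Alma.  [the south bank: Ivo, Jules | the north bank: Alma, Lev, Noor, Pim, Tess]
10. Courier goes back to the south bank with Pim.  [the south bank: Ivo, Jules, Pim | the north bank: Alma, Lev, Noor, Tess]
11. Courier goes to the north bank with Jules.  [the south bank: Ivo, Pim | the north bank: Alma, Jules, Lev, Noor, Tess]
12. Courier goes back to the south bank alone.  [the south bank: Ivo, Pim | the north bank: Alma, Jules, Lev, Noor, Tess]
13. Courier goes to the north bank with Ivo.  [the south bank: Pim | the north bank: Alma, Ivo, Jules, Lev, Noor, Tess]
14. Courier goes back to the south bank alone.  [the south bank: Pim | the north bank: Alma, Ivo, Jules, Lev, Noor, Tess]
15. Courier goes to the north bank with Pim.  [the south bank: — | the north bank: Alma, Ivo, Jules, Lev, Noor, Pim, Tess]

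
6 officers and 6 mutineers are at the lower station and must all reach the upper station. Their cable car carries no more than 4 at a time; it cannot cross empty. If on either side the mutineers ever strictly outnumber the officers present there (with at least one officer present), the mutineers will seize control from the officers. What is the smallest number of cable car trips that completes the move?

9

Counting alone: each trip to the upper station takes at most 4 across and each return brings at least 1 back, so after t trips out (and t−1 returns) at most 4t − (t−1) of the 12 are across; that first reaches 12 at t = 4, so at least 7 crossings are needed.
The safety rule pushes this higher. Following every safe sequence of crossings, the most of the 12 that can be at the upper station as the cable car arrives there on crossing 7 is 11 — never all 12.
So no plan with fewer than 9 crossings exists, and this one achieves 9:
1. 2 mutineers → the upper station.  (the lower station: 6O 4M; the upper station: 0O 2M)
2. 1 mutineer ← the lower station.  (the lower station: 6O 5M; the upper station: 0O 1M)
3. 4 mutineers → the upper station.  (the lower station: 6O 1M; the upper station: 0O 5M)
4. 1 mutineer ← the lower station.  (the lower station: 6O 2M; the upper station: 0O 4M)
5. 4 officers → the upper station.  (the lower station: 2O 2M; the upper station: 4O 4M)
6. 1 officer and 1 mutineer ← the lower station.  (the lower station: 3O 3M; the upper station: 3O 3M)
7. 2 officers and 2 mutineers → the upper station.  (the lower station: 1O 1M; the upper station: 5O 5M)
8. 1 officer and 1 mutineer ← the lower station.  (the lower station: 2O 2M; the upper station: 4O 4M)
9. 2 officers and 2 mutineers → the upper station.  (the lower station: 0O 0M; the upper station: 6O 6M)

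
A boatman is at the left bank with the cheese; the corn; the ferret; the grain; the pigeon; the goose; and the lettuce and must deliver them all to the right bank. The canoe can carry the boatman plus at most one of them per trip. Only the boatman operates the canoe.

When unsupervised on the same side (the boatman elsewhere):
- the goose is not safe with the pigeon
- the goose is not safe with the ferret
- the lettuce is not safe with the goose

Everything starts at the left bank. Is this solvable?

No

Following every safe sequence of crossings from the start, the most of the 7 that can be at the right bank as the canoe arrives there on crossings 1, 3, 5, 7, 9 is 1, 2, 3, 4, 5 respectively; the best ever achieved is 5 of 7.
From crossing 11 on, no configuration arises that was not already reachable earlier: only 72 distinct safe configurations (who is on which side, and where the canoe is) can ever be reached, none of them has everyone across, and every continuation just revisits them. So no valid plan exists.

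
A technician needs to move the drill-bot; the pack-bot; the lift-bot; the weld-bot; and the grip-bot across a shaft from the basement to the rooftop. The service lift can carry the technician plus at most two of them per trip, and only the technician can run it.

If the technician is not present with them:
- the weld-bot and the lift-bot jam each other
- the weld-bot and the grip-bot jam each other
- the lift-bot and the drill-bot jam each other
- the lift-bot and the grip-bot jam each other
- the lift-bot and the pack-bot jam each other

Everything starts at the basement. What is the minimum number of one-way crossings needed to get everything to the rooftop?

7

Counting alone: the technician can take at most 2 across per trip to the rooftop, so moving all 5 needs at least 3 loaded trips out, with a return between consecutive ones — at least 5 crossings.
The safety rule pushes this higher. Following every safe sequence of crossings, the most of the 5 that can be at the rooftop as the service lift arrives there on crossing 5 is 4 — never all 5.
So no plan with fewer than 7 crossings exists, and this one achieves 7:
1. Technician goes to the rooftop with the lift-bot and the weld-bot.
2. Technician goes back to the basement with the lift-bot.
3. Technician goes to the rooftop with the drill-bot and the lift-bot.
4. Technician goes back to the basement with the lift-bot.
5. Technician goes to the rooftop with the lift-bot and the pack-bot.
6. Technician goes back to the basement with the lift-bot.
7. Technician goes to the rooftop with the grip-bot and the lift-bot.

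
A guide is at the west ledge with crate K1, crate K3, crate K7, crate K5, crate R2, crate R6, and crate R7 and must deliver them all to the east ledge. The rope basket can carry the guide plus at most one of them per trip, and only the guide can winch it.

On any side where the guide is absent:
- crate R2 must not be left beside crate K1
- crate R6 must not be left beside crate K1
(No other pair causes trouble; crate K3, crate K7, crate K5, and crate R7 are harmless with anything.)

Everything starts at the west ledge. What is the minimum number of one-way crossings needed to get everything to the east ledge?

15

Counting alone: the guide can take at most 1 across per trip to the east ledge, so moving all 7 needs at least 7 loaded trips out, with a return between consecutive ones — at least 13 crossings.
The safety rule pushes this higher. Following every safe sequence of crossings, the most of the 7 that can be at the east ledge as the rope basket arrives there on crossing 13 is 6 — never all 7.
So no plan with fewer than 15 crossings exists, and this one achieves 15:
1. Guide goes to the east ledge with crate K1.
2. Guide goes back to the west ledge alone.
3. Guide goes to the east ledge with crate K3.
4. Guide goes back to the west ledge alone.
5. Guide goes to the east ledge with crate K7.
6. Guide goes back to the west ledge alone.
7. Guide goes to the east ledge with crate K5.
8. Guide goes back to the west ledge alone.
9. Guide goes to the east ledge with crate R2.
10. Guide goes back to the west ledge with crate K1.
11. Guide goes to the east ledge with crate R6.
12. Guide goes back to the west ledge alone.
13. Guide goes to the east ledge with crate R7.
14. Guide goes back to the west ledge alone.
15. Guide goes to the east ledge with crate K1.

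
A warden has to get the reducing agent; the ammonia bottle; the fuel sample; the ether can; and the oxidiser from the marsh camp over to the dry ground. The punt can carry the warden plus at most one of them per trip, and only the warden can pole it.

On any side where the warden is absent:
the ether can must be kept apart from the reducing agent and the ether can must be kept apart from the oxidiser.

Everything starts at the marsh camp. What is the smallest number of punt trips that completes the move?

Counting alone: the warden can take at most 1 across per trip to the dry ground, so moving all 5 needs at least 5 loaded trips out, with a return between consecutive ones — at least 9 crossings.
The safety rule pushes this higher. Following every safe sequence of crossings, the most of the 5 that can be at the dry ground as the punt arrives there on crossing 9 is 4 — never all 5.
So no plan with fewer than 11 crossings exists, and this one achieves 11:
1. Warden goes to the dry ground with the ether can.  [the marsh camp: the ammonia bottle, the fuel sample, the oxidiser, the reducing agent | the dry ground: the ether can]
2. Warden goes back to the marsh camp alone.  [the marsh camp: the ammonia bottle, the fuel sample, the oxidiser, the reducing agent | the dry ground: the ether can]
3. Warden goes to the dry ground with the reducing agent.  [the marsh camp: the ammonia bottle, the fuel sample, the oxidiser | the dry ground: the ether can, the reducing agent]
4. Warden goes back to the marsh camp with the ether can.  [the marsh camp: the ammonia bottle, the ether can, the fuel sample, the oxidiser | the dry ground: the reducing agent]
5. Warden goes to the dry ground with the oxidiser.  [the marsh camp: the ammonia bottle, the ether can, the fuel sample | the dry ground: the oxidiser, the reducing agent]
6. Warden goes back to the marsh camp alone.  [the marsh camp: the ammonia bottle, the ether can, the fuel sample | the dry ground: the oxidiser, the reducing agent]
7. Warden goes to the dry ground with the ammonia bottle.  [the marsh camp: the ether can, the fuel sample | the dry ground: the ammonia bottle, the oxidiser, the reducing agent]
8. Warden goes back to the marsh camp alone.  [the marsh camp: the ether can, the fuel sample | the dry ground: the ammonia bottle, the oxidiser, the reducing agent]
9. Warden goes to the dry ground with the fuel sample.  [the marsh camp: the ether can | the dry ground: the ammonia bottle, the fuel sample, the oxidiser, the reducing agent]
10. Warden goes back to the marsh camp alone.  [the marsh camp: the ether can | the dry ground: the ammonia bottle, the fuel sample, the oxidiser, the reducing agent]
11. Warden goes to the dry ground with the ether can.  [the marsh camp: — | the dry ground: the ammonia bottle, the ether can, the fuel sample, the oxidiser, the reducing agent]

11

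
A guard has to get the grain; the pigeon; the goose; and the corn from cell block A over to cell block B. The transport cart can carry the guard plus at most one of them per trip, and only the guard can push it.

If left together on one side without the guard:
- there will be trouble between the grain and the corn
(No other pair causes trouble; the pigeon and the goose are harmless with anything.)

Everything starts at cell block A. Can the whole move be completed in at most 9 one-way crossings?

Yes

Yes — this plan uses 7 crossings (≤ 9):
1. Guard goes to cell block B with the grain.  [cell block A: the corn, the goose, the pigeon | cell block B: the grain]
2. Guard goes back to cell block A alone.  [cell block A: the corn, the goose, the pigeon | cell block B: the grain]
3. Guard goes to cell block B with the pigeon.  [cell block A: the corn, the goose | cell block B: the grain, the pigeon]
4. Guard goes back to cell block A alone.  [cell block A: the corn, the goose | cell block B: the grain, the pigeon]
5. Guard goes to cell block B with the goose.  [cell block A: the corn | cell block B: the goose, the grain, the pigeon]
6. Guard goes back to cell block A alone.  [cell block A: the corn | cell block B: the goose, the grain, the pigeon]
7. Guard goes to cell block B with the corn.  [cell block A: — | cell block B: the corn, the goose, the grain, the pigeon]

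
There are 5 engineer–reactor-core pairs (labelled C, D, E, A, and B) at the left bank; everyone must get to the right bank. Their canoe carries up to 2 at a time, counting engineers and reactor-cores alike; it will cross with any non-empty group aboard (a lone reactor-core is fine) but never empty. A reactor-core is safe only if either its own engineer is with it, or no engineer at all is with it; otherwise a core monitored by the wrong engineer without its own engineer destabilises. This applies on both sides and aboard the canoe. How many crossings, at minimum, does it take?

impossible

Following every safe sequence of crossings from the start, the most of the 10 that can be at the right bank as the canoe arrives there on crossings 1, 3, 5, 7 is 2, 3, 4, 5 respectively; the best ever achieved is 5 of 10.
From crossing 9 on, no configuration arises that was not already reachable earlier: only 82 distinct safe configurations (who is on which side, and where the canoe is) can ever be reached, none of them has everyone across, and every continuation just revisits them. So no valid plan exists.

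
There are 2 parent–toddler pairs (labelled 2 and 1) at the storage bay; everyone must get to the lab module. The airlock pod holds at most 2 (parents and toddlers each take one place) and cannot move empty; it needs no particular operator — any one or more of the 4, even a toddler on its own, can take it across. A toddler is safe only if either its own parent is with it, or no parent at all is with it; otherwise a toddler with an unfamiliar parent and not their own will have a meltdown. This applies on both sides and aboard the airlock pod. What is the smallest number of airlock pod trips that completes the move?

5

Counting alone: each trip to the lab module takes at most 2 across and each return brings at least 1 back, so after t trips out (and t−1 returns) at most 2t − (t−1) of the 4 are across; that first reaches 4 at t = 3, so at least 5 crossings are needed.
The plan below uses exactly 5 crossings, so it is optimal:
1. parent 2 and toddler 2 cross → the lab module.
2. parent 2 crosses ← the storage bay.
3. parent 1 and parent 2 cross → the lab module.
4. parent 1 crosses ← the storage bay.
5. parent 1 and toddler 1 cross → the lab module.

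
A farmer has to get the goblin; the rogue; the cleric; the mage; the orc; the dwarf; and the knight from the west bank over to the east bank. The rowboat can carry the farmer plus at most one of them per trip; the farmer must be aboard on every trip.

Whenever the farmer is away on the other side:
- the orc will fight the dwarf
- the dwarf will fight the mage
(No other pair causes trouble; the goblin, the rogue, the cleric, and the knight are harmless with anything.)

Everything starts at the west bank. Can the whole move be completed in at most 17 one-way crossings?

Yes — this plan uses 15 crossings (≤ 17):
1. Farmer goes to the east bank with the dwarf.
2. Farmer goes back to the west bank alone.
3. Farmer goes to the east bank with the goblin.
4. Farmer goes back to the west bank alone.
5. Farmer goes to the east bank with the rogue.
6. Farmer goes back to the west bank alone.
7. Farmer goes to the east bank with the cleric.
8. Farmer goes back to the west bank alone.
9. Farmer goes to the east bank with the mage.
10. Farmer goes back to the west bank with the dwarf.
11. Farmer goes to the east bank with the orc.
12. Farmer goes back to the west bank alone.
13. Farmer goes to the east bank with the knight.
14. Farmer goes back to the west bank alone.
15. Farmer goes to the east bank with the dwarf.

Yes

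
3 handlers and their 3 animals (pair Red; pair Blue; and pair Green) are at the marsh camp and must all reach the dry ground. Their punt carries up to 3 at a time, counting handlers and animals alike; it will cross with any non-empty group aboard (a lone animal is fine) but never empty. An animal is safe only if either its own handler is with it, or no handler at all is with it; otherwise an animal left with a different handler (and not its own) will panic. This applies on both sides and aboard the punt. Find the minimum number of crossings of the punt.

5

Counting alone: each trip to the dry ground takes at most 3 across and each return brings at least 1 back, so after t trips out (and t−1 returns) at most 3t − (t−1) of the 6 are across; that first reaches 6 at t = 3, so at least 5 crossings are needed.
The plan below uses exactly 5 crossings, so it is optimal:
1. animal Red and handler Red cross → the dry ground.
2. handler Red crosses ← the marsh camp.
3. handler Blue, handler Green, and handler Red cross → the dry ground.
4. animal Red crosses ← the marsh camp.
5. animal Blue, animal Green, and animal Red cross → the dry ground.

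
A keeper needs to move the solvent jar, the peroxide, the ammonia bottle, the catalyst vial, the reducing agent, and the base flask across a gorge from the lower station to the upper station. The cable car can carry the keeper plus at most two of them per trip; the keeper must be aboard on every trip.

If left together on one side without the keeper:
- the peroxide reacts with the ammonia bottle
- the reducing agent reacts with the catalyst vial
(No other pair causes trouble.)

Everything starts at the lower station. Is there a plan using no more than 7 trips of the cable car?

Yes

Yes — this plan uses 5 crossings (≤ 7):
1. Keeper goes to the upper station with the catalyst vial and the peroxide.
2. Keeper goes back to the lower station alone.
3. Keeper goes to the upper station with the base flask and the solvent jar.
4. Keeper goes back to the lower station alone.
5. Keeper goes to the upper station with the ammonia bottle and the reducing agent.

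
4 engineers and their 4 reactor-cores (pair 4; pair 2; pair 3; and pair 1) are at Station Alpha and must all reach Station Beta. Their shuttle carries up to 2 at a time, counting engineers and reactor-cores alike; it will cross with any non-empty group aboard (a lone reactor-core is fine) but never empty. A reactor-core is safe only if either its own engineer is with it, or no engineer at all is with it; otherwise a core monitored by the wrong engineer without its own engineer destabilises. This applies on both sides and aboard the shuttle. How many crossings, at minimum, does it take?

Following every safe sequence of crossings from the start, the most of the 8 that can be at Station Beta as the shuttle arrives there on crossings 1, 3, 5 is 2, 3, 4 respectively; the best ever achieved is 4 of 8.
From crossing 7 on, no configuration arises that was not already reachable earlier: only 44 distinct safe configurations (who is on which side, and where the shuttle is) can ever be reached, none of them has everyone across, and every continuation just revisits them. So no valid plan exists.

impossible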